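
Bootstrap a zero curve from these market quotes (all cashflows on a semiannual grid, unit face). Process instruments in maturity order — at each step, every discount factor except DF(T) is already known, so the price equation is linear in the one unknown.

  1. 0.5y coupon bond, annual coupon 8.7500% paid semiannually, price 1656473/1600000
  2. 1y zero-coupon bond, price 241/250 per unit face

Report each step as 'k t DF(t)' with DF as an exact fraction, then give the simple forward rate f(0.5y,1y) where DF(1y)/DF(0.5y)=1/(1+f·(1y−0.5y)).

step 1 [0.5y] bond c/2=7/160: DF=(1656473/1600000 − 7/160·(0))/(1+7/160) = 9919/10000 ≈ 0.991900
step 2 [1y] zero: DF = P = 241/250 ≈ 0.964000

1 1/2 9919/10000
2 1 241/250
f(0.5y,1y) = ((9919/10000)/(241/250) − 1)/(1/2) = 279/4820 ≈ 5.7884%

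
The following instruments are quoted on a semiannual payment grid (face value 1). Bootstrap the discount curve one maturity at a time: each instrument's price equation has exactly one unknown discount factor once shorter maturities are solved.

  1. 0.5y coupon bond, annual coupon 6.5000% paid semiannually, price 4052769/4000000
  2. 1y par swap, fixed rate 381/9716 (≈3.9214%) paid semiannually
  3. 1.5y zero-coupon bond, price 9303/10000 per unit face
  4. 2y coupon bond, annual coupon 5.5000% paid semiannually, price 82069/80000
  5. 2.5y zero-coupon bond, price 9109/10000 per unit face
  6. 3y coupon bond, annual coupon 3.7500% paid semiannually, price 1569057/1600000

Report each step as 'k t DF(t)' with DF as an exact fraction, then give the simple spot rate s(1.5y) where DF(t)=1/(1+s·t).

1 1/2 9813/10000
2 1 9619/10000
3 3/2 9303/10000
4 2 1843/2000
5 5/2 9109/10000
6 3 219/250
s(1.5y) = (1/(9303/10000) − 1)/(3/2) = 1394/27909 ≈ 4.9948%

step 1 [0.5y] bond c/2=13/400: DF=(4052769/4000000 − 13/400·(0))/(1+13/400) = 9813/10000 ≈ 0.981300
step 2 [1y] swap r/2=381/19432: DF=(1 − 381/19432·(0.981300))/(1+381/19432) = 9619/10000 ≈ 0.961900
step 3 [1.5y] zero: DF = P = 9303/10000 ≈ 0.930300
step 4 [2y] bond c/2=11/400: DF=(82069/80000 − 11/400·(0.981300+0.961900+0.930300))/(1+11/400) = 1843/2000 ≈ 0.921500
step 5 [2.5y] zero: DF = P = 9109/10000 ≈ 0.910900
step 6 [3y] bond c/2=3/160: DF=(1569057/1600000 − 3/160·(0.981300+0.961900+0.930300+0.921500+0.910900))/(1+3/160) = 219/250 ≈ 0.876000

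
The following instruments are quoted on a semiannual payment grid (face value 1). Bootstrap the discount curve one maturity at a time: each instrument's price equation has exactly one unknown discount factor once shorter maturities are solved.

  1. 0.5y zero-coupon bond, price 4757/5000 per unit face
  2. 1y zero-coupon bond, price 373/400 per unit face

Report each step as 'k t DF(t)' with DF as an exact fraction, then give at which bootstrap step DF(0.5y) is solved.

1 1/2 4757/5000
2 1 373/400
DF(0.5y) is solved at step 1

step 1 [0.5y] zero: DF = P = 4757/5000 ≈ 0.951400
step 2 [1y] zero: DF = P = 373/400 ≈ 0.932500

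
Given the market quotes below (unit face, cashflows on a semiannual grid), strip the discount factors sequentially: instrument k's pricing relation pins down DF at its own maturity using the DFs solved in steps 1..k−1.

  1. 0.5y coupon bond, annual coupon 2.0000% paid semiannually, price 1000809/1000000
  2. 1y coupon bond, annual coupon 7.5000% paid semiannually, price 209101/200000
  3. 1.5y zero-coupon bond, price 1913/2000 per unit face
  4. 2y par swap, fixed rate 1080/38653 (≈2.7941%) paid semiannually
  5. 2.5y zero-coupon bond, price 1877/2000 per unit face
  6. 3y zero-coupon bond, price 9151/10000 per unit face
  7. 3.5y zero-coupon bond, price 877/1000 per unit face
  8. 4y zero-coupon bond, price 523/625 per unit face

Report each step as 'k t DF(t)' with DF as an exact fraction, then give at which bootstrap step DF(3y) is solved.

step 1 [0.5y] bond c/2=1/100: DF=(1000809/1000000 − 1/100·(0))/(1+1/100) = 9909/10000 ≈ 0.990900
step 2 [1y] bond c/2=3/80: DF=(209101/200000 − 3/80·(0.990900))/(1+3/80) = 9719/10000 ≈ 0.971900
step 3 [1.5y] zero: DF = P = 1913/2000 ≈ 0.956500
step 4 [2y] swap r/2=540/38653: DF=(1 − 540/38653·(0.990900+0.971900+0.956500))/(1+540/38653) = 473/500 ≈ 0.946000
step 5 [2.5y] zero: DF = P = 1877/2000 ≈ 0.938500
step 6 [3y] zero: DF = P = 9151/10000 ≈ 0.915100
step 7 [3.5y] zero: DF = P = 877/1000 ≈ 0.877000
step 8 [4y] zero: DF = P = 523/625 ≈ 0.836800

1 1/2 9909/10000
2 1 9719/10000
3 3/2 1913/2000
4 2 473/500
5 5/2 1877/2000
6 3 9151/10000
7 7/2 877/1000
8 4 523/625
DF(3y) is solved at step 6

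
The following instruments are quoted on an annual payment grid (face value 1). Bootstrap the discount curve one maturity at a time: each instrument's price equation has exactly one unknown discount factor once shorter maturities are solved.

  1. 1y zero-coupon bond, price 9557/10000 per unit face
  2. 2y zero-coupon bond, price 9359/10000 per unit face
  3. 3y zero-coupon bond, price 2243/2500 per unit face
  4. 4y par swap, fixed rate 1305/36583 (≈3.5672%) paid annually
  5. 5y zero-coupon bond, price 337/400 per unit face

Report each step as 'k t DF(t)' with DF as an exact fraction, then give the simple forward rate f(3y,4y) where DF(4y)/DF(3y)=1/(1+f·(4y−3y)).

1 1 9557/10000
2 2 9359/10000
3 3 2243/2500
4 4 1739/2000
5 5 337/400
f(3y,4y) = ((2243/2500)/(1739/2000) − 1)/(1) = 277/8695 ≈ 3.1857%

step 1 [1y] zero: DF = P = 9557/10000 ≈ 0.955700
step 2 [2y] zero: DF = P = 9359/10000 ≈ 0.935900
step 3 [3y] zero: DF = P = 2243/2500 ≈ 0.897200
step 4 [4y] swap r/1=1305/36583: DF=(1 − 1305/36583·(0.955700+0.935900+0.897200))/(1+1305/36583) = 1739/2000 ≈ 0.869500
step 5 [5y] zero: DF = P = 337/400 ≈ 0.842500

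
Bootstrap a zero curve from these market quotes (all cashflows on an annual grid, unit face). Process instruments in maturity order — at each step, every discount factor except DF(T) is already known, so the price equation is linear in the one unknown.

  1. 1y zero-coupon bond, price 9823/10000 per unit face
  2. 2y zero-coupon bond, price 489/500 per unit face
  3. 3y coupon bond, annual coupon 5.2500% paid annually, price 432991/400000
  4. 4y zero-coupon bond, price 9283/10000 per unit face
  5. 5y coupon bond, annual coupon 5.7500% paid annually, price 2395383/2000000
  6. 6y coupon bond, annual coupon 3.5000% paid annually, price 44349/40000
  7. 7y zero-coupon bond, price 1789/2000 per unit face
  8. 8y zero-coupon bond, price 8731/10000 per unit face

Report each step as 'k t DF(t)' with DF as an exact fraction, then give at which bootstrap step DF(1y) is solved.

1 1 9823/10000
2 2 489/500
3 3 9307/10000
4 4 9283/10000
5 5 9249/10000
6 6 2277/2500
7 7 1789/2000
8 8 8731/10000
DF(1y) is solved at step 1

step 1 [1y] zero: DF = P = 9823/10000 ≈ 0.982300
step 2 [2y] zero: DF = P = 489/500 ≈ 0.978000
step 3 [3y] bond c/1=21/400: DF=(432991/400000 − 21/400·(0.982300+0.978000))/(1+21/400) = 9307/10000 ≈ 0.930700
step 4 [4y] zero: DF = P = 9283/10000 ≈ 0.928300
step 5 [5y] bond c/1=23/400: DF=(2395383/2000000 − 23/400·(0.982300+0.978000+0.930700+0.928300))/(1+23/400) = 9249/10000 ≈ 0.924900
step 6 [6y] bond c/1=7/200: DF=(44349/40000 − 7/200·(0.982300+0.978000+0.930700+0.928300+0.924900))/(1+7/200) = 2277/2500 ≈ 0.910800
step 7 [7y] zero: DF = P = 1789/2000 ≈ 0.894500
step 8 [8y] zero: DF = P = 8731/10000 ≈ 0.873100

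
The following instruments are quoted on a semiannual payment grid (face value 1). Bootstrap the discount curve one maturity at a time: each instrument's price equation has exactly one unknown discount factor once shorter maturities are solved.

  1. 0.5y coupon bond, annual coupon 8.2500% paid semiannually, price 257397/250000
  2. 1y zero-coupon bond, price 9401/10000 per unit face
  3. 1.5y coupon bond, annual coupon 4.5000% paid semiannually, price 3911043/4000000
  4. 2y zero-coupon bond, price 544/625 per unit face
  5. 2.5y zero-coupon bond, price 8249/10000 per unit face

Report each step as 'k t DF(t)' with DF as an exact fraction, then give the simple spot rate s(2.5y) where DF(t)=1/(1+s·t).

1 1/2 618/625
2 1 9401/10000
3 3/2 4569/5000
4 2 544/625
5 5/2 8249/10000
s(2.5y) = (1/(8249/10000) − 1)/(5/2) = 3502/41245 ≈ 8.4907%

step 1 [0.5y] bond c/2=33/800: DF=(257397/250000 − 33/800·(0))/(1+33/800) = 618/625 ≈ 0.988800
step 2 [1y] zero: DF = P = 9401/10000 ≈ 0.940100
step 3 [1.5y] bond c/2=9/400: DF=(3911043/4000000 − 9/400·(0.988800+0.940100))/(1+9/400) = 4569/5000 ≈ 0.913800
step 4 [2y] zero: DF = P = 544/625 ≈ 0.870400
step 5 [2.5y] zero: DF = P = 8249/10000 ≈ 0.824900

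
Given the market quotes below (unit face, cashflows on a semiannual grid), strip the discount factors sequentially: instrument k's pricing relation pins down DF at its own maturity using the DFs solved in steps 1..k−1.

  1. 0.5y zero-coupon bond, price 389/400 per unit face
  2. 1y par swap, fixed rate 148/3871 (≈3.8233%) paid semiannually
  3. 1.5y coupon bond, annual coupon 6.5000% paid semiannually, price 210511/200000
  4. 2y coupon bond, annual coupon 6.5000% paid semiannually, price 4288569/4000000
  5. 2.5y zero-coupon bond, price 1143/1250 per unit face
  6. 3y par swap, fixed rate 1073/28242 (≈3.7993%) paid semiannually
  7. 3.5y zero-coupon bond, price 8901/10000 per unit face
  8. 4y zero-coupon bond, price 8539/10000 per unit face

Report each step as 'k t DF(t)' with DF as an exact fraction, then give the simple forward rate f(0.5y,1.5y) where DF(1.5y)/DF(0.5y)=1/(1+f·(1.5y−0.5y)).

step 1 [0.5y] zero: DF = P = 389/400 ≈ 0.972500
step 2 [1y] swap r/2=74/3871: DF=(1 − 74/3871·(0.972500))/(1+74/3871) = 963/1000 ≈ 0.963000
step 3 [1.5y] bond c/2=13/400: DF=(210511/200000 − 13/400·(0.972500+0.963000))/(1+13/400) = 1917/2000 ≈ 0.958500
step 4 [2y] bond c/2=13/400: DF=(4288569/4000000 − 13/400·(0.972500+0.963000+0.958500))/(1+13/400) = 9473/10000 ≈ 0.947300
step 5 [2.5y] zero: DF = P = 1143/1250 ≈ 0.914400
step 6 [3y] swap r/2=1073/56484: DF=(1 − 1073/56484·(0.972500+0.963000+0.958500+0.947300+0.914400))/(1+1073/56484) = 8927/10000 ≈ 0.892700
step 7 [3.5y] zero: DF = P = 8901/10000 ≈ 0.890100
step 8 [4y] zero: DF = P = 8539/10000 ≈ 0.853900

1 1/2 389/400
2 1 963/1000
3 3/2 1917/2000
4 2 9473/10000
5 5/2 1143/1250
6 3 8927/10000
7 7/2 8901/10000
8 4 8539/10000
f(0.5y,1.5y) = ((389/400)/(1917/2000) − 1)/(1) = 28/1917 ≈ 1.4606%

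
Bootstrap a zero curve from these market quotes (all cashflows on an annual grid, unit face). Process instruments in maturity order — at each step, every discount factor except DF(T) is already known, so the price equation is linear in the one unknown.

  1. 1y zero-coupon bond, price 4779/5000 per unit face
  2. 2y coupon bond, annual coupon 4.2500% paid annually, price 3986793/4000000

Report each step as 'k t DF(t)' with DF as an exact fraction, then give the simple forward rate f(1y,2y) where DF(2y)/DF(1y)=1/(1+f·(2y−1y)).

step 1 [1y] zero: DF = P = 4779/5000 ≈ 0.955800
step 2 [2y] bond c/1=17/400: DF=(3986793/4000000 − 17/400·(0.955800))/(1+17/400) = 9171/10000 ≈ 0.917100

1 1 4779/5000
2 2 9171/10000
f(1y,2y) = ((4779/5000)/(9171/10000) − 1)/(1) = 43/1019 ≈ 4.2198%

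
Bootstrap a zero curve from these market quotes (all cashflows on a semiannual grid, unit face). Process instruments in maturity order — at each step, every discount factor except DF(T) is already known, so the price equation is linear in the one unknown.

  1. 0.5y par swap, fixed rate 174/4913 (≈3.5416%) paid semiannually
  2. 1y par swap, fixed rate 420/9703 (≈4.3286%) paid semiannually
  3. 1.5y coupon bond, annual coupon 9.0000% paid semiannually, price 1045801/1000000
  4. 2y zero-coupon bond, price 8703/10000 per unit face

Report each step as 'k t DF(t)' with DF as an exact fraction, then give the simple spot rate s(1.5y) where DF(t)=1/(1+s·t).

1 1/2 4913/5000
2 1 479/500
3 3/2 2293/2500
4 2 8703/10000
s(1.5y) = (1/(2293/2500) − 1)/(3/2) = 138/2293 ≈ 6.0183%

step 1 [0.5y] swap r/2=87/4913: DF=(1 − 87/4913·(0))/(1+87/4913) = 4913/5000 ≈ 0.982600
step 2 [1y] swap r/2=210/9703: DF=(1 − 210/9703·(0.982600))/(1+210/9703) = 479/500 ≈ 0.958000
step 3 [1.5y] bond c/2=9/200: DF=(1045801/1000000 − 9/200·(0.982600+0.958000))/(1+9/200) = 2293/2500 ≈ 0.917200
step 4 [2y] zero: DF = P = 8703/10000 ≈ 0.870300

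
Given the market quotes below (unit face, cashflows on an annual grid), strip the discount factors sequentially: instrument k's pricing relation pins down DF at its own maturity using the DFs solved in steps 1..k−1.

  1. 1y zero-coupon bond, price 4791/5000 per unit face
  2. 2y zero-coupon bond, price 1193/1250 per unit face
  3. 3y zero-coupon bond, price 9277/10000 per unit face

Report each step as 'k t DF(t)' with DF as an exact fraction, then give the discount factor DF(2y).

step 1 [1y] zero: DF = P = 4791/5000 ≈ 0.958200
step 2 [2y] zero: DF = P = 1193/1250 ≈ 0.954400
step 3 [3y] zero: DF = P = 9277/10000 ≈ 0.927700

1 1 4791/5000
2 2 1193/1250
3 3 9277/10000
DF(2y) = 1193/1250 ≈ 0.954400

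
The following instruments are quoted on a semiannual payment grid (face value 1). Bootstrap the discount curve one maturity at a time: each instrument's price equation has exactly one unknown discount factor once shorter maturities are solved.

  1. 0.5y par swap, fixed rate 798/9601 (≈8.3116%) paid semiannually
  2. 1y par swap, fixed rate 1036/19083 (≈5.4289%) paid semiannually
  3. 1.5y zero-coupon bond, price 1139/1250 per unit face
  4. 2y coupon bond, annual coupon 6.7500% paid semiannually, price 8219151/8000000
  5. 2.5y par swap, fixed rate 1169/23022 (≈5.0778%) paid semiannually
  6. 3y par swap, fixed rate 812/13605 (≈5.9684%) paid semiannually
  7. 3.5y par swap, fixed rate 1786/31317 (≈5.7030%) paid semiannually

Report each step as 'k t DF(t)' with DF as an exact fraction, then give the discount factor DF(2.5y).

1 1/2 9601/10000
2 1 4741/5000
3 3/2 1139/1250
4 2 4509/5000
5 5/2 8831/10000
6 3 1047/1250
7 7/2 4107/5000
DF(2.5y) = 8831/10000 ≈ 0.883100

step 1 [0.5y] swap r/2=399/9601: DF=(1 − 399/9601·(0))/(1+399/9601) = 9601/10000 ≈ 0.960100
step 2 [1y] swap r/2=518/19083: DF=(1 − 518/19083·(0.960100))/(1+518/19083) = 4741/5000 ≈ 0.948200
step 3 [1.5y] zero: DF = P = 1139/1250 ≈ 0.911200
step 4 [2y] bond c/2=27/800: DF=(8219151/8000000 − 27/800·(0.960100+0.948200+0.911200))/(1+27/800) = 4509/5000 ≈ 0.901800
step 5 [2.5y] swap r/2=1169/46044: DF=(1 − 1169/46044·(0.960100+0.948200+0.911200+0.901800))/(1+1169/46044) = 8831/10000 ≈ 0.883100
step 6 [3y] swap r/2=406/13605: DF=(1 − 406/13605·(0.960100+0.948200+0.911200+0.901800+0.883100))/(1+406/13605) = 1047/1250 ≈ 0.837600
step 7 [3.5y] swap r/2=893/31317: DF=(1 − 893/31317·(0.960100+0.948200+0.911200+0.901800+0.883100+0.837600))/(1+893/31317) = 4107/5000 ≈ 0.821400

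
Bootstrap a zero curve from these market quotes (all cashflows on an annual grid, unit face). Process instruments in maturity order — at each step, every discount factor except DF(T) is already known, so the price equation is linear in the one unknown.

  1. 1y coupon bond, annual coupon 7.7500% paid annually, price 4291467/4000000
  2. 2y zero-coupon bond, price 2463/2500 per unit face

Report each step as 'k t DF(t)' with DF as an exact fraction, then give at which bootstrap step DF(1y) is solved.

step 1 [1y] bond c/1=31/400: DF=(4291467/4000000 − 31/400·(0))/(1+31/400) = 9957/10000 ≈ 0.995700
step 2 [2y] zero: DF = P = 2463/2500 ≈ 0.985200

1 1 9957/10000
2 2 2463/2500
DF(1y) is solved at step 1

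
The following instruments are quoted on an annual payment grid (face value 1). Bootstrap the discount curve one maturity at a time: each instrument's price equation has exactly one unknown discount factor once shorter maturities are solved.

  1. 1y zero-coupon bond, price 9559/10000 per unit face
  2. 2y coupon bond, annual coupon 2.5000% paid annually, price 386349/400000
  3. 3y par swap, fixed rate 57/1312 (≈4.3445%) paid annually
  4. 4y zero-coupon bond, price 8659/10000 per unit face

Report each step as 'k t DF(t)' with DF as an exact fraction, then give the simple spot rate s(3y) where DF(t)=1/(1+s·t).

1 1 9559/10000
2 2 919/1000
3 3 8803/10000
4 4 8659/10000
s(3y) = (1/(8803/10000) − 1)/(3) = 399/8803 ≈ 4.5325%

step 1 [1y] zero: DF = P = 9559/10000 ≈ 0.955900
step 2 [2y] bond c/1=1/40: DF=(386349/400000 − 1/40·(0.955900))/(1+1/40) = 919/1000 ≈ 0.919000
step 3 [3y] swap r/1=57/1312: DF=(1 − 57/1312·(0.955900+0.919000))/(1+57/1312) = 8803/10000 ≈ 0.880300
step 4 [4y] zero: DF = P = 8659/10000 ≈ 0.865900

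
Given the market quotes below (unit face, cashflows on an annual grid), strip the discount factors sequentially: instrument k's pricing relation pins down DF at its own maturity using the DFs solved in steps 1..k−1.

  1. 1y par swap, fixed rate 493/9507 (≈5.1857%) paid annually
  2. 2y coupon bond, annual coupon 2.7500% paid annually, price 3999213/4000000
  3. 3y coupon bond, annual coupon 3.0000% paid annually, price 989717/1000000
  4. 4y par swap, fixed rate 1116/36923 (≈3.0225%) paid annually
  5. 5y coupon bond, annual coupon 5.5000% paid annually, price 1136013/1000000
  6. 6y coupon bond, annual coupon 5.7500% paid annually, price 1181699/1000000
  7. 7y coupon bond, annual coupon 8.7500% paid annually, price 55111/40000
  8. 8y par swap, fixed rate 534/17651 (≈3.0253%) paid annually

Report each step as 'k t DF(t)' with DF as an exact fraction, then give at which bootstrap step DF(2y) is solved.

step 1 [1y] swap r/1=493/9507: DF=(1 − 493/9507·(0))/(1+493/9507) = 9507/10000 ≈ 0.950700
step 2 [2y] bond c/1=11/400: DF=(3999213/4000000 − 11/400·(0.950700))/(1+11/400) = 2369/2500 ≈ 0.947600
step 3 [3y] bond c/1=3/100: DF=(989717/1000000 − 3/100·(0.950700+0.947600))/(1+3/100) = 566/625 ≈ 0.905600
step 4 [4y] swap r/1=1116/36923: DF=(1 − 1116/36923·(0.950700+0.947600+0.905600))/(1+1116/36923) = 2221/2500 ≈ 0.888400
step 5 [5y] bond c/1=11/200: DF=(1136013/1000000 − 11/200·(0.950700+0.947600+0.905600+0.888400))/(1+11/200) = 8843/10000 ≈ 0.884300
step 6 [6y] bond c/1=23/400: DF=(1181699/1000000 − 23/400·(0.950700+0.947600+0.905600+0.888400+0.884300))/(1+23/400) = 4343/5000 ≈ 0.868600
step 7 [7y] bond c/1=7/80: DF=(55111/40000 − 7/80·(0.950700+0.947600+0.905600+0.888400+0.884300+0.868600))/(1+7/80) = 518/625 ≈ 0.828800
step 8 [8y] swap r/1=534/17651: DF=(1 − 534/17651·(0.950700+0.947600+0.905600+0.888400+0.884300+0.868600+0.828800))/(1+534/17651) = 983/1250 ≈ 0.786400

1 1 9507/10000
2 2 2369/2500
3 3 566/625
4 4 2221/2500
5 5 8843/10000
6 6 4343/5000
7 7 518/625
8 8 983/1250
DF(2y) is solved at step 2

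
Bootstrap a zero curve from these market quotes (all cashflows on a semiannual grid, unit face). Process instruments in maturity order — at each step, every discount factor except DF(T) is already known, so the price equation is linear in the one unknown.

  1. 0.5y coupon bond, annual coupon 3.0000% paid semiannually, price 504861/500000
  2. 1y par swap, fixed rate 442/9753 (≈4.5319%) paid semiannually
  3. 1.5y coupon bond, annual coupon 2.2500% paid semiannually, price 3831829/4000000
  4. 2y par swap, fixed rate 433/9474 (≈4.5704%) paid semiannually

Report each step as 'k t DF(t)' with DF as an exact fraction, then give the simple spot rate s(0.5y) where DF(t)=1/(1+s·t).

step 1 [0.5y] bond c/2=3/200: DF=(504861/500000 − 3/200·(0))/(1+3/200) = 2487/2500 ≈ 0.994800
step 2 [1y] swap r/2=221/9753: DF=(1 − 221/9753·(0.994800))/(1+221/9753) = 4779/5000 ≈ 0.955800
step 3 [1.5y] bond c/2=9/800: DF=(3831829/4000000 − 9/800·(0.994800+0.955800))/(1+9/800) = 1157/1250 ≈ 0.925600
step 4 [2y] swap r/2=433/18948: DF=(1 − 433/18948·(0.994800+0.955800+0.925600))/(1+433/18948) = 4567/5000 ≈ 0.913400

1 1/2 2487/2500
2 1 4779/5000
3 3/2 1157/1250
4 2 4567/5000
s(0.5y) = (1/(2487/2500) − 1)/(1/2) = 26/2487 ≈ 1.0454%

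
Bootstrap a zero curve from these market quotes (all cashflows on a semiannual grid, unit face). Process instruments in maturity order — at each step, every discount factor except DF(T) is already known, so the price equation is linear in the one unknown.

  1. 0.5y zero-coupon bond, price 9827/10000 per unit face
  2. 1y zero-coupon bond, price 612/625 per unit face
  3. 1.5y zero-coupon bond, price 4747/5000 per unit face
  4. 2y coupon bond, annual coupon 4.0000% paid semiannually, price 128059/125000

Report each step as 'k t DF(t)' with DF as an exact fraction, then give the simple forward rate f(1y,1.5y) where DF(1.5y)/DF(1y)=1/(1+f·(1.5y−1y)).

1 1/2 9827/10000
2 1 612/625
3 3/2 4747/5000
4 2 9473/10000
f(1y,1.5y) = ((612/625)/(4747/5000) − 1)/(1/2) = 298/4747 ≈ 6.2776%

step 1 [0.5y] zero: DF = P = 9827/10000 ≈ 0.982700
step 2 [1y] zero: DF = P = 612/625 ≈ 0.979200
step 3 [1.5y] zero: DF = P = 4747/5000 ≈ 0.949400
step 4 [2y] bond c/2=1/50: DF=(128059/125000 − 1/50·(0.982700+0.979200+0.949400))/(1+1/50) = 9473/10000 ≈ 0.947300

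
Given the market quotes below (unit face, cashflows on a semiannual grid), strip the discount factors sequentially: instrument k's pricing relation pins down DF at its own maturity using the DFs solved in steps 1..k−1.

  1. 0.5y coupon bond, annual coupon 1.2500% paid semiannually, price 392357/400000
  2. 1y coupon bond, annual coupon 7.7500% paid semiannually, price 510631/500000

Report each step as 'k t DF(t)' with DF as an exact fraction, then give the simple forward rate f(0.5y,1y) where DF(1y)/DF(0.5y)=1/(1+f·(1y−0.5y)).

step 1 [0.5y] bond c/2=1/160: DF=(392357/400000 − 1/160·(0))/(1+1/160) = 2437/2500 ≈ 0.974800
step 2 [1y] bond c/2=31/800: DF=(510631/500000 − 31/800·(0.974800))/(1+31/800) = 2367/2500 ≈ 0.946800

1 1/2 2437/2500
2 1 2367/2500
f(0.5y,1y) = ((2437/2500)/(2367/2500) − 1)/(1/2) = 140/2367 ≈ 5.9147%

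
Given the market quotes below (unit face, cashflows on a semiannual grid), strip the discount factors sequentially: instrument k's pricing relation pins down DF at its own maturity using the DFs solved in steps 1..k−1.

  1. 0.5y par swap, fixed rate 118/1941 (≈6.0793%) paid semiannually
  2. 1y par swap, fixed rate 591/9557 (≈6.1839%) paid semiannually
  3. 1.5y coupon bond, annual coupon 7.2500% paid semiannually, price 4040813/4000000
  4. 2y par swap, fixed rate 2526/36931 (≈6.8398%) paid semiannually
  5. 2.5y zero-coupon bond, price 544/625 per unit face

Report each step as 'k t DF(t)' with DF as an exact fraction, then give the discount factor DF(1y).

step 1 [0.5y] swap r/2=59/1941: DF=(1 − 59/1941·(0))/(1+59/1941) = 1941/2000 ≈ 0.970500
step 2 [1y] swap r/2=591/19114: DF=(1 − 591/19114·(0.970500))/(1+591/19114) = 9409/10000 ≈ 0.940900
step 3 [1.5y] bond c/2=29/800: DF=(4040813/4000000 − 29/800·(0.970500+0.940900))/(1+29/800) = 227/250 ≈ 0.908000
step 4 [2y] swap r/2=1263/36931: DF=(1 − 1263/36931·(0.970500+0.940900+0.908000))/(1+1263/36931) = 8737/10000 ≈ 0.873700
step 5 [2.5y] zero: DF = P = 544/625 ≈ 0.870400

1 1/2 1941/2000
2 1 9409/10000
3 3/2 227/250
4 2 8737/10000
5 5/2 544/625
DF(1y) = 9409/10000 ≈ 0.940900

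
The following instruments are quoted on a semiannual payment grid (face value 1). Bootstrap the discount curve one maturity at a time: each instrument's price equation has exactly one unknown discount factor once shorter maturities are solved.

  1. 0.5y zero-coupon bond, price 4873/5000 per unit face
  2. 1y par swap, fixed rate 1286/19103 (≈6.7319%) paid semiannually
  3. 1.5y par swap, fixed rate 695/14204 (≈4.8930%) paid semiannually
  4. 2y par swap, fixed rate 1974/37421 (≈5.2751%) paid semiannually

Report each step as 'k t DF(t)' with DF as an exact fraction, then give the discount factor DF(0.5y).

1 1/2 4873/5000
2 1 9357/10000
3 3/2 1861/2000
4 2 9013/10000
DF(0.5y) = 4873/5000 ≈ 0.974600

step 1 [0.5y] zero: DF = P = 4873/5000 ≈ 0.974600
step 2 [1y] swap r/2=643/19103: DF=(1 − 643/19103·(0.974600))/(1+643/19103) = 9357/10000 ≈ 0.935700
step 3 [1.5y] swap r/2=695/28408: DF=(1 − 695/28408·(0.974600+0.935700))/(1+695/28408) = 1861/2000 ≈ 0.930500
step 4 [2y] swap r/2=987/37421: DF=(1 − 987/37421·(0.974600+0.935700+0.930500))/(1+987/37421) = 9013/10000 ≈ 0.901300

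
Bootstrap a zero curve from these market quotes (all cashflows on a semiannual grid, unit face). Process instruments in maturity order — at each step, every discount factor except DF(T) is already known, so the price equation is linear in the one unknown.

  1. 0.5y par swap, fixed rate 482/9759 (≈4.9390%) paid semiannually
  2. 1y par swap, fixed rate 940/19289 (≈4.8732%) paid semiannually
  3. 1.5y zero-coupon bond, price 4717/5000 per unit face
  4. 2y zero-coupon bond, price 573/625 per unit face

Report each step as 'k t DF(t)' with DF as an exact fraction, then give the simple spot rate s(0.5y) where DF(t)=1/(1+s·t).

step 1 [0.5y] swap r/2=241/9759: DF=(1 − 241/9759·(0))/(1+241/9759) = 9759/10000 ≈ 0.975900
step 2 [1y] swap r/2=470/19289: DF=(1 − 470/19289·(0.975900))/(1+470/19289) = 953/1000 ≈ 0.953000
step 3 [1.5y] zero: DF = P = 4717/5000 ≈ 0.943400
step 4 [2y] zero: DF = P = 573/625 ≈ 0.916800

1 1/2 9759/10000
2 1 953/1000
3 3/2 4717/5000
4 2 573/625
s(0.5y) = (1/(9759/10000) − 1)/(1/2) = 482/9759 ≈ 4.9390%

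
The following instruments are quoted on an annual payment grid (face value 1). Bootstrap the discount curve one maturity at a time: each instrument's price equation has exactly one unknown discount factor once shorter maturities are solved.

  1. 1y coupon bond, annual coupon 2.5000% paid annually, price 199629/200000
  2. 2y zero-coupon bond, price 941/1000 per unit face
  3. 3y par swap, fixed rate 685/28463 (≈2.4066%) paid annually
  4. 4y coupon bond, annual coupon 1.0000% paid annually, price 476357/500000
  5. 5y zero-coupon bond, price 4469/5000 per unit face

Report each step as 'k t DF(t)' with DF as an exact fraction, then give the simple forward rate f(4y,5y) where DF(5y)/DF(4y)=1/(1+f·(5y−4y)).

1 1 4869/5000
2 2 941/1000
3 3 1863/2000
4 4 9151/10000
5 5 4469/5000
f(4y,5y) = ((9151/10000)/(4469/5000) − 1)/(1) = 213/8938 ≈ 2.3831%

step 1 [1y] bond c/1=1/40: DF=(199629/200000 − 1/40·(0))/(1+1/40) = 4869/5000 ≈ 0.973800
step 2 [2y] zero: DF = P = 941/1000 ≈ 0.941000
step 3 [3y] swap r/1=685/28463: DF=(1 − 685/28463·(0.973800+0.941000))/(1+685/28463) = 1863/2000 ≈ 0.931500
step 4 [4y] bond c/1=1/100: DF=(476357/500000 − 1/100·(0.973800+0.941000+0.931500))/(1+1/100) = 9151/10000 ≈ 0.915100
step 5 [5y] zero: DF = P = 4469/5000 ≈ 0.893800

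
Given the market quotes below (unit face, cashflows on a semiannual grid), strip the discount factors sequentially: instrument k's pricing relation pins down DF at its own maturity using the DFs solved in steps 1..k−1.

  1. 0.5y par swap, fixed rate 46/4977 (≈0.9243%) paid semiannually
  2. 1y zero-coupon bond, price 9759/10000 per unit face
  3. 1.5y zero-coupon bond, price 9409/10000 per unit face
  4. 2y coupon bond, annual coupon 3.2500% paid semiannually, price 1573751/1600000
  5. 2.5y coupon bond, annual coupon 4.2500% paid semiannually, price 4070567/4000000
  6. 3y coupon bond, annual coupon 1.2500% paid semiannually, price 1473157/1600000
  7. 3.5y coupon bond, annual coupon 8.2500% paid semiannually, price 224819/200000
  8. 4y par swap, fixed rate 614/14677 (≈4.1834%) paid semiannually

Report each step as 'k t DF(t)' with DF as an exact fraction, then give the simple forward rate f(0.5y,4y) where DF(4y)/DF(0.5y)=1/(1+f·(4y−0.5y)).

step 1 [0.5y] swap r/2=23/4977: DF=(1 − 23/4977·(0))/(1+23/4977) = 4977/5000 ≈ 0.995400
step 2 [1y] zero: DF = P = 9759/10000 ≈ 0.975900
step 3 [1.5y] zero: DF = P = 9409/10000 ≈ 0.940900
step 4 [2y] bond c/2=13/800: DF=(1573751/1600000 − 13/800·(0.995400+0.975900+0.940900))/(1+13/800) = 9213/10000 ≈ 0.921300
step 5 [2.5y] bond c/2=17/800: DF=(4070567/4000000 − 17/800·(0.995400+0.975900+0.940900+0.921300))/(1+17/800) = 9167/10000 ≈ 0.916700
step 6 [3y] bond c/2=1/160: DF=(1473157/1600000 − 1/160·(0.995400+0.975900+0.940900+0.921300+0.916700))/(1+1/160) = 1771/2000 ≈ 0.885500
step 7 [3.5y] bond c/2=33/800: DF=(224819/200000 − 33/800·(0.995400+0.975900+0.940900+0.921300+0.916700+0.885500))/(1+33/800) = 8563/10000 ≈ 0.856300
step 8 [4y] swap r/2=307/14677: DF=(1 − 307/14677·(0.995400+0.975900+0.940900+0.921300+0.916700+0.885500+0.856300))/(1+307/14677) = 1693/2000 ≈ 0.846500

1 1/2 4977/5000
2 1 9759/10000
3 3/2 9409/10000
4 2 9213/10000
5 5/2 9167/10000
6 3 1771/2000
7 7/2 8563/10000
8 4 1693/2000
f(0.5y,4y) = ((4977/5000)/(1693/2000) − 1)/(7/2) = 2978/59255 ≈ 5.0257%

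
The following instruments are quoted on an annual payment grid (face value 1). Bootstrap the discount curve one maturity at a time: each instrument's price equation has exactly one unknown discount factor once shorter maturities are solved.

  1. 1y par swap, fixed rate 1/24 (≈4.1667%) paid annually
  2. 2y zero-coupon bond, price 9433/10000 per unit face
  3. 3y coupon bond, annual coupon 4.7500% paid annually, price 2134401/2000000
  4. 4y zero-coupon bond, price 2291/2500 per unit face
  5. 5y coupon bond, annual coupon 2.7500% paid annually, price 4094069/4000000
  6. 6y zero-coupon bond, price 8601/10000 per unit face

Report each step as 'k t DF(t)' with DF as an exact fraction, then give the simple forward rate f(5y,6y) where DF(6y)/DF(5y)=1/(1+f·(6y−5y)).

step 1 [1y] swap r/1=1/24: DF=(1 − 1/24·(0))/(1+1/24) = 24/25 ≈ 0.960000
step 2 [2y] zero: DF = P = 9433/10000 ≈ 0.943300
step 3 [3y] bond c/1=19/400: DF=(2134401/2000000 − 19/400·(0.960000+0.943300))/(1+19/400) = 373/400 ≈ 0.932500
step 4 [4y] zero: DF = P = 2291/2500 ≈ 0.916400
step 5 [5y] bond c/1=11/400: DF=(4094069/4000000 − 11/400·(0.960000+0.943300+0.932500+0.916400))/(1+11/400) = 8957/10000 ≈ 0.895700
step 6 [6y] zero: DF = P = 8601/10000 ≈ 0.860100

1 1 24/25
2 2 9433/10000
3 3 373/400
4 4 2291/2500
5 5 8957/10000
6 6 8601/10000
f(5y,6y) = ((8957/10000)/(8601/10000) − 1)/(1) = 356/8601 ≈ 4.1391%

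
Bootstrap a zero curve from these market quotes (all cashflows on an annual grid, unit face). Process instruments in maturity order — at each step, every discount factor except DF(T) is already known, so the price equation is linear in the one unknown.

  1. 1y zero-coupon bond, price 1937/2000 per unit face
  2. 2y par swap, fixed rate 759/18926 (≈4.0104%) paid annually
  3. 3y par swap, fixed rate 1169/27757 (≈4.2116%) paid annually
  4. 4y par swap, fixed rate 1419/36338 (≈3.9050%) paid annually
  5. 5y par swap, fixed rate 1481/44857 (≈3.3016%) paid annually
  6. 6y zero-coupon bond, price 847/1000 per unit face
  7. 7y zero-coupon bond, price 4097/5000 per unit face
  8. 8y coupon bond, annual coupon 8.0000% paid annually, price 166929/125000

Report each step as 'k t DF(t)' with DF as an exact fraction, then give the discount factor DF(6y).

step 1 [1y] zero: DF = P = 1937/2000 ≈ 0.968500
step 2 [2y] swap r/1=759/18926: DF=(1 − 759/18926·(0.968500))/(1+759/18926) = 9241/10000 ≈ 0.924100
step 3 [3y] swap r/1=1169/27757: DF=(1 − 1169/27757·(0.968500+0.924100))/(1+1169/27757) = 8831/10000 ≈ 0.883100
step 4 [4y] swap r/1=1419/36338: DF=(1 − 1419/36338·(0.968500+0.924100+0.883100))/(1+1419/36338) = 8581/10000 ≈ 0.858100
step 5 [5y] swap r/1=1481/44857: DF=(1 − 1481/44857·(0.968500+0.924100+0.883100+0.858100))/(1+1481/44857) = 8519/10000 ≈ 0.851900
step 6 [6y] zero: DF = P = 847/1000 ≈ 0.847000
step 7 [7y] zero: DF = P = 4097/5000 ≈ 0.819400
step 8 [8y] bond c/1=2/25: DF=(166929/125000 − 2/25·(0.968500+0.924100+0.883100+0.858100+0.851900+0.847000+0.819400))/(1+2/25) = 488/625 ≈ 0.780800

1 1 1937/2000
2 2 9241/10000
3 3 8831/10000
4 4 8581/10000
5 5 8519/10000
6 6 847/1000
7 7 4097/5000
8 8 488/625
DF(6y) = 847/1000 ≈ 0.847000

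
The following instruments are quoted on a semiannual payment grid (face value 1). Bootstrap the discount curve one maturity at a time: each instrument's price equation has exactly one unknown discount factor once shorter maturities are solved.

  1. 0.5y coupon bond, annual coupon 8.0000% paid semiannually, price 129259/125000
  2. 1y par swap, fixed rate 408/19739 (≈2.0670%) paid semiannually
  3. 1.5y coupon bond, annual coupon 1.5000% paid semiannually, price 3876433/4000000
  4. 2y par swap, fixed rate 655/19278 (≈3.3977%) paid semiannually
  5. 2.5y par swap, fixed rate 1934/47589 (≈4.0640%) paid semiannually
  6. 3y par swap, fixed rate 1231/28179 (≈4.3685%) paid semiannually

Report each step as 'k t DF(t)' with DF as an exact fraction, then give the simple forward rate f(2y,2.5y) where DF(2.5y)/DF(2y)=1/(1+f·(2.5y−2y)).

1 1/2 9943/10000
2 1 2449/2500
3 3/2 592/625
4 2 1869/2000
5 5/2 9033/10000
6 3 8769/10000
f(2y,2.5y) = ((1869/2000)/(9033/10000) − 1)/(1/2) = 208/3011 ≈ 6.9080%

step 1 [0.5y] bond c/2=1/25: DF=(129259/125000 − 1/25·(0))/(1+1/25) = 9943/10000 ≈ 0.994300
step 2 [1y] swap r/2=204/19739: DF=(1 − 204/19739·(0.994300))/(1+204/19739) = 2449/2500 ≈ 0.979600
step 3 [1.5y] bond c/2=3/400: DF=(3876433/4000000 − 3/400·(0.994300+0.979600))/(1+3/400) = 592/625 ≈ 0.947200
step 4 [2y] swap r/2=655/38556: DF=(1 − 655/38556·(0.994300+0.979600+0.947200))/(1+655/38556) = 1869/2000 ≈ 0.934500
step 5 [2.5y] swap r/2=967/47589: DF=(1 − 967/47589·(0.994300+0.979600+0.947200+0.934500))/(1+967/47589) = 9033/10000 ≈ 0.903300
step 6 [3y] swap r/2=1231/56358: DF=(1 − 1231/56358·(0.994300+0.979600+0.947200+0.934500+0.903300))/(1+1231/56358) = 8769/10000 ≈ 0.876900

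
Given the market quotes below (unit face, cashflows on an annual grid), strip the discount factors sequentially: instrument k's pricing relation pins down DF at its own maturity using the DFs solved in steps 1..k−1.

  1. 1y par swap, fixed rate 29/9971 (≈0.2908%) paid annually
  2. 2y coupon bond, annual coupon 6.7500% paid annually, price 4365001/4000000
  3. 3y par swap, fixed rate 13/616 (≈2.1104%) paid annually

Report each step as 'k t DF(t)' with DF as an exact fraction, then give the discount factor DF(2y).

1 1 9971/10000
2 2 1199/1250
3 3 9389/10000
DF(2y) = 1199/1250 ≈ 0.959200

step 1 [1y] swap r/1=29/9971: DF=(1 − 29/9971·(0))/(1+29/9971) = 9971/10000 ≈ 0.997100
step 2 [2y] bond c/1=27/400: DF=(4365001/4000000 − 27/400·(0.997100))/(1+27/400) = 1199/1250 ≈ 0.959200
step 3 [3y] swap r/1=13/616: DF=(1 − 13/616·(0.997100+0.959200))/(1+13/616) = 9389/10000 ≈ 0.938900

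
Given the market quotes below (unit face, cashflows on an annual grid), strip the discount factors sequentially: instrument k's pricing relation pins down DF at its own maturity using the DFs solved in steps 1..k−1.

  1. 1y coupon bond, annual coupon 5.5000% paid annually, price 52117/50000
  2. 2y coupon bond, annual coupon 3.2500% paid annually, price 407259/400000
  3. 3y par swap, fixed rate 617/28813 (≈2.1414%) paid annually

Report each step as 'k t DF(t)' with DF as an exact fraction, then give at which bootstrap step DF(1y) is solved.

step 1 [1y] bond c/1=11/200: DF=(52117/50000 − 11/200·(0))/(1+11/200) = 247/250 ≈ 0.988000
step 2 [2y] bond c/1=13/400: DF=(407259/400000 − 13/400·(0.988000))/(1+13/400) = 191/200 ≈ 0.955000
step 3 [3y] swap r/1=617/28813: DF=(1 − 617/28813·(0.988000+0.955000))/(1+617/28813) = 9383/10000 ≈ 0.938300

1 1 247/250
2 2 191/200
3 3 9383/10000
DF(1y) is solved at step 1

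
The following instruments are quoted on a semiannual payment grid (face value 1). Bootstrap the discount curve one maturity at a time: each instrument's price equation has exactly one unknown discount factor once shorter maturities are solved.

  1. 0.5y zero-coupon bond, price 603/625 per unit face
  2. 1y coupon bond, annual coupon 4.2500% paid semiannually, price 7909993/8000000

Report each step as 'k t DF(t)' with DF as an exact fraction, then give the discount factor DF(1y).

step 1 [0.5y] zero: DF = P = 603/625 ≈ 0.964800
step 2 [1y] bond c/2=17/800: DF=(7909993/8000000 − 17/800·(0.964800))/(1+17/800) = 9481/10000 ≈ 0.948100

1 1/2 603/625
2 1 9481/10000
DF(1y) = 9481/10000 ≈ 0.948100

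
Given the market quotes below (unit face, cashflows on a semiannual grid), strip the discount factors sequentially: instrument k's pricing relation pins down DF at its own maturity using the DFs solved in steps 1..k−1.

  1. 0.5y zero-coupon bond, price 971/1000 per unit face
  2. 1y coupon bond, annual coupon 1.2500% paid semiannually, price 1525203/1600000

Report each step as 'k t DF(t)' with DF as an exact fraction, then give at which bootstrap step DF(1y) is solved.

step 1 [0.5y] zero: DF = P = 971/1000 ≈ 0.971000
step 2 [1y] bond c/2=1/160: DF=(1525203/1600000 − 1/160·(0.971000))/(1+1/160) = 9413/10000 ≈ 0.941300

1 1/2 971/1000
2 1 9413/10000
DF(1y) is solved at step 2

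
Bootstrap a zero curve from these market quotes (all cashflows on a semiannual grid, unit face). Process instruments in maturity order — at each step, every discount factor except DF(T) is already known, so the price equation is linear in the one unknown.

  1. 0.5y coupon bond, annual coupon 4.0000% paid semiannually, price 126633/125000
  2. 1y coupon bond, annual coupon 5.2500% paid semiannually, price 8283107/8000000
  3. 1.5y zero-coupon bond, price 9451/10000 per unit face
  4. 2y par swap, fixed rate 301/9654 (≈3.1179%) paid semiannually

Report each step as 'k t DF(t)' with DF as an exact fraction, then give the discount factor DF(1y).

step 1 [0.5y] bond c/2=1/50: DF=(126633/125000 − 1/50·(0))/(1+1/50) = 2483/2500 ≈ 0.993200
step 2 [1y] bond c/2=21/800: DF=(8283107/8000000 − 21/800·(0.993200))/(1+21/800) = 1967/2000 ≈ 0.983500
step 3 [1.5y] zero: DF = P = 9451/10000 ≈ 0.945100
step 4 [2y] swap r/2=301/19308: DF=(1 − 301/19308·(0.993200+0.983500+0.945100))/(1+301/19308) = 4699/5000 ≈ 0.939800

1 1/2 2483/2500
2 1 1967/2000
3 3/2 9451/10000
4 2 4699/5000
DF(1y) = 1967/2000 ≈ 0.983500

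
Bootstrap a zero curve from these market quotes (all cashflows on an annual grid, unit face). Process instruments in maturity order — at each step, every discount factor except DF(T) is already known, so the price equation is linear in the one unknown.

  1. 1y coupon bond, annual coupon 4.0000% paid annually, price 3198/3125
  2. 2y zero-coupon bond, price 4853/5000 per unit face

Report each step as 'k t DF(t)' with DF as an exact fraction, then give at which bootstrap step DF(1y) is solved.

step 1 [1y] bond c/1=1/25: DF=(3198/3125 − 1/25·(0))/(1+1/25) = 123/125 ≈ 0.984000
step 2 [2y] zero: DF = P = 4853/5000 ≈ 0.970600

1 1 123/125
2 2 4853/5000
DF(1y) is solved at step 1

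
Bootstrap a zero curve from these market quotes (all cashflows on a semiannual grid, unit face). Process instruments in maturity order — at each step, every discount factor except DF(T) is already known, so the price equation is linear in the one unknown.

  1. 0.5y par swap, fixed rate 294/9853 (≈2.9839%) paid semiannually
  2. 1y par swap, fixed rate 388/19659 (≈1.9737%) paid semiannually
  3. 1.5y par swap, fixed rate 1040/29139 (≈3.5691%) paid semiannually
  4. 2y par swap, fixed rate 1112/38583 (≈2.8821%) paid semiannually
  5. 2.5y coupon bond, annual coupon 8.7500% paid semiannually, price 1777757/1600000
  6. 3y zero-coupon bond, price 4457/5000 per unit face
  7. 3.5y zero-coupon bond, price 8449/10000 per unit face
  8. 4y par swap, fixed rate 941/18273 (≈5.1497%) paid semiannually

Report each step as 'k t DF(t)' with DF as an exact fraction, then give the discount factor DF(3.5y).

step 1 [0.5y] swap r/2=147/9853: DF=(1 − 147/9853·(0))/(1+147/9853) = 9853/10000 ≈ 0.985300
step 2 [1y] swap r/2=194/19659: DF=(1 − 194/19659·(0.985300))/(1+194/19659) = 4903/5000 ≈ 0.980600
step 3 [1.5y] swap r/2=520/29139: DF=(1 − 520/29139·(0.985300+0.980600))/(1+520/29139) = 237/250 ≈ 0.948000
step 4 [2y] swap r/2=556/38583: DF=(1 − 556/38583·(0.985300+0.980600+0.948000))/(1+556/38583) = 2361/2500 ≈ 0.944400
step 5 [2.5y] bond c/2=7/160: DF=(1777757/1600000 − 7/160·(0.985300+0.980600+0.948000+0.944400))/(1+7/160) = 2257/2500 ≈ 0.902800
step 6 [3y] zero: DF = P = 4457/5000 ≈ 0.891400
step 7 [3.5y] zero: DF = P = 8449/10000 ≈ 0.844900
step 8 [4y] swap r/2=941/36546: DF=(1 − 941/36546·(0.985300+0.980600+0.948000+0.944400+0.902800+0.891400+0.844900))/(1+941/36546) = 4059/5000 ≈ 0.811800

1 1/2 9853/10000
2 1 4903/5000
3 3/2 237/250
4 2 2361/2500
5 5/2 2257/2500
6 3 4457/5000
7 7/2 8449/10000
8 4 4059/5000
DF(3.5y) = 8449/10000 ≈ 0.844900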